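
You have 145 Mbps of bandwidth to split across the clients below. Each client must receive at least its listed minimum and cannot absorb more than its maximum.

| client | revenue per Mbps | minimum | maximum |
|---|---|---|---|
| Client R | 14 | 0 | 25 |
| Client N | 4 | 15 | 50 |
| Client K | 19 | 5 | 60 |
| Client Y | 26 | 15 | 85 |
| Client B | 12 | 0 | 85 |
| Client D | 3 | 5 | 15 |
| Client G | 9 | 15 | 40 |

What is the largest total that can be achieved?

2895

Meeting every minimum uses 0+15+5+15+0+5+15 = 55 Mbps, leaving 90.
Rank by revenue per Mbps: Client Y 26 > Client K 19 > Client R 14 > Client B 12 > Client G 9 > Client N 4 > Client D 3.
Client Y takes 70 more to reach its cap of 85 — 20 left.
Only 20 left; Client K takes them to reach 25.
Total = 4×15 + 19×25 + 26×85 + 3×5 + 9×15 = 2895.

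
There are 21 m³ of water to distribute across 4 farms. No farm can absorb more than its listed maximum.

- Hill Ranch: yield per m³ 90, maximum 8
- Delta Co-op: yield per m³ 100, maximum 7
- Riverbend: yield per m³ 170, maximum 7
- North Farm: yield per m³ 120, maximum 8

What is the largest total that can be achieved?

2750

Rank by yield per m³: Riverbend 170 > North Farm 120 > Delta Co-op 100 > Hill Ranch 90.
Riverbend takes 7 to reach its cap of 7 ; 14 left.
North Farm: +8 to 8 (cap) ; 6 left.
Only 6 left; Delta Co-op takes them to reach 6.
Total = 100×6 + 170×7 + 120×8 = 2750.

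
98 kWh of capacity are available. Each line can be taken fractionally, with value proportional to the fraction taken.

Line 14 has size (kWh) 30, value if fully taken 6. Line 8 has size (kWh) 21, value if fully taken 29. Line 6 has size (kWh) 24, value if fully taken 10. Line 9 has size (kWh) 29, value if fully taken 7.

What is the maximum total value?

50.8

Best value per unit of size first: Line 8 29/21≈1.38, Line 6 10/24≈0.417, Line 9 7/29≈0.241, Line 14 6/30≈0.2.
Take all of Line 8 (21 kWh, value 29) → 77 kWh left.
All 24 kWh of Line 6 fit (value 10) → 53 remain.
All 29 kWh of Line 9 fit (value 7) → 24 remain.
24 kWh left: a 24/30 share of Line 14 gives 6×24/30 = 4.8.
Total value = 50.8.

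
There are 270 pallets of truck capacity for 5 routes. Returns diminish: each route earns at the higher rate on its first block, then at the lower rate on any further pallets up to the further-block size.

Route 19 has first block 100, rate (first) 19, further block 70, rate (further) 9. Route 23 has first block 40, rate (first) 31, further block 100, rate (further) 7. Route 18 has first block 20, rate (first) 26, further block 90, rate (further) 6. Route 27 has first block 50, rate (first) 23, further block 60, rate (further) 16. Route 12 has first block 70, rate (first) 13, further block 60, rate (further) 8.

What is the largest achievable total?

5770

Rank every tier by rate: Route 23/tier1 31 > Route 18/tier1 26 > Route 27/tier1 23 > Route 19/tier1 19 > Route 27/tier2 16 > Route 12/tier1 13 > Route 19/tier2 9 > Route 12/tier2 8 > Route 23/tier2 7 > Route 18/tier2 6.
Fill Route 23 tier1 block (40 at 31) → 230 left.
Route 18/tier1 (26): +20 → 210 left.
Route 27/tier1 (23): +50 → 160 left.
Route 19 tier1 at 19: fill all 100 → 60 left.
Route 27/tier2 (16): +60 → 0 left.
Total = 31×40 + 26×20 + 23×50 + 19×100 + 16×60 = 5770.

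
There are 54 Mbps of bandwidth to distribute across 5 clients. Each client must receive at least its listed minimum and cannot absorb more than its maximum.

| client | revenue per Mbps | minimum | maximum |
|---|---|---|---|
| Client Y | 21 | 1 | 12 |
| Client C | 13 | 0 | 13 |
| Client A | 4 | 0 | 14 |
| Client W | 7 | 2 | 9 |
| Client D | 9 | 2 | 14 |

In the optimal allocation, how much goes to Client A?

6

Meeting every minimum uses 1+0+0+2+2 = 5 Mbps, leaving 49.
Highest revenue per Mbps first: Client Y 21 > Client C 13 > Client D 9 > Client W 7 > Client A 4.
Give Client Y 11 more to hit its cap of 12 ; 38 left.
Give Client C 13 more to hit its cap of 13 ; 25 left.
Client D: +12 to 14 (cap) ; 13 left.
Client W: +7 to 9 (cap) ; 6 left.
Client A has room for 14 more but only 6 remain, so it gets 6.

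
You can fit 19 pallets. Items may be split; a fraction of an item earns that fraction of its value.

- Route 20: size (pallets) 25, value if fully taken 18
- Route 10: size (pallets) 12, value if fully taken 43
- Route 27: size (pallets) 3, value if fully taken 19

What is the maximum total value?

Sort by value density: Route 27 19/3≈6.33, Route 10 43/12≈3.58, Route 20 18/25≈0.72.
Route 27: take in full, 3 pallets for value 19 — 16 left.
Route 10: take in full, 12 pallets for value 43 — 4 left.
Only 4 pallets remain; take 4/25 of Route 20 for value 18×4/25 = 2.88.
Total value = 64.88.

64.88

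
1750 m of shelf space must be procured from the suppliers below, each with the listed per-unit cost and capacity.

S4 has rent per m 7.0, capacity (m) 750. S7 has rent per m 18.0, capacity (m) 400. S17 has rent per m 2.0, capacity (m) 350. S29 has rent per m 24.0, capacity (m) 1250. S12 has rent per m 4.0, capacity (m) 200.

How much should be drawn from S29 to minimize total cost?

50

Fill from the cheapest supplier first.
Take 350 from S17 at 2.0 → need 1400 more.
S12 (4.0): use full 200 → 1200 m to go.
Take 750 from S4 at 7.0 → need 450 more.
S7 (18.0): use full 400 → 50 m to go.
Take 50 from S29 at 24.0 to finish.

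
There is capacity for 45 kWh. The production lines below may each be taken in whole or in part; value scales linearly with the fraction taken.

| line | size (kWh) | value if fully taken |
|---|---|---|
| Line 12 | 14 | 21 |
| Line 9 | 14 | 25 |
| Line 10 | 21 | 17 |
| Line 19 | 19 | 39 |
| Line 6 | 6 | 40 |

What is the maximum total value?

Best value per unit of size first: Line 6 40/6≈6.67, Line 19 39/19≈2.05, Line 9 25/14≈1.79, Line 12 21/14≈1.5, Line 10 17/21≈0.81.
All 6 kWh of Line 6 fit (value 40) ; 39 remain.
All 19 kWh of Line 19 fit (value 39) ; 20 remain.
All 14 kWh of Line 9 fit (value 25) ; 6 remain.
Only 6 kWh remain; take 6/14 of Line 12 for value 21×6/14 = 9.
Total value = 113.

113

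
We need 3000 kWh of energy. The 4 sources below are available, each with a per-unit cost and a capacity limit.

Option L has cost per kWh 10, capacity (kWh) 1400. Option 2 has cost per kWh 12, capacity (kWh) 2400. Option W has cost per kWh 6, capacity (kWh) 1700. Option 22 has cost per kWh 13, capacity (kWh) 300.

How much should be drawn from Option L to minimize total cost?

1300

Use sources in increasing cost order.
Take 1700 from Option W at 6 — need 1300 more.
Option L at 10: take 1300 of its 1400 — requirement met.
Option 2, Option 22: unused.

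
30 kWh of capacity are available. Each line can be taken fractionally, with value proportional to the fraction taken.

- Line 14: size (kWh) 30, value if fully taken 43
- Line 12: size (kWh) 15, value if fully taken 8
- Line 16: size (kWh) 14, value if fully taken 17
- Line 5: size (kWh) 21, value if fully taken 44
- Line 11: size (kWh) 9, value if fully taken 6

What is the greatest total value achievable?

56.9

Rank by value-to-size ratio: Line 5 44/21≈2.1, Line 14 43/30≈1.43, Line 16 17/14≈1.21, Line 11 6/9≈0.667, Line 12 8/15≈0.533.
All 21 kWh of Line 5 fit (value 44) ; 9 remain.
9 kWh left: a 9/30 share of Line 14 gives 43×9/30 = 12.9.
Total value = 56.9.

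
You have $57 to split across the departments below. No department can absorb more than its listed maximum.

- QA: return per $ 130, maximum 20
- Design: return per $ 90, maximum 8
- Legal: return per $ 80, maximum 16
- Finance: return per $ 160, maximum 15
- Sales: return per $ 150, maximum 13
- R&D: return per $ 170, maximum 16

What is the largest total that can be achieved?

8760

Highest return per $ first: R&D 170 > Finance 160 > Sales 150 > QA 130 > Design 90 > Legal 80.
R&D takes 16 to reach its cap of 16 ; 41 left.
Finance takes 15 to reach its cap of 15 ; 26 left.
Sales takes 13 to reach its cap of 13 ; 13 left.
Only 13 left; QA takes them to reach 13.
Total = 130×13 + 160×15 + 150×13 + 170×16 = 8760.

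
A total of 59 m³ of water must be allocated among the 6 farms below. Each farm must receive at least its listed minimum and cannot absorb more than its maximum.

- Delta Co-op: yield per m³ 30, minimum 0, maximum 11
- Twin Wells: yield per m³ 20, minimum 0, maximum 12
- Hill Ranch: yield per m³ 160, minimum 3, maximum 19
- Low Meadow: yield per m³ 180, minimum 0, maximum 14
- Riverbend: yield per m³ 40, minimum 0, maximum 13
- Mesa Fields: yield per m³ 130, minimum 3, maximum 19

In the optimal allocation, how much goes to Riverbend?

7

Meeting every minimum uses 0+0+3+0+0+3 = 6 m³, leaving 53.
Rank by yield per m³: Low Meadow 180 > Hill Ranch 160 > Mesa Fields 130 > Riverbend 40 > Delta Co-op 30 > Twin Wells 20.
Low Meadow takes 14 more to reach its cap of 14 ; 39 left.
Hill Ranch: +16 to 19 (cap) ; 23 left.
Mesa Fields takes 16 more to reach its cap of 19 ; 7 left.
Only 7 left; Riverbend takes them to reach 7.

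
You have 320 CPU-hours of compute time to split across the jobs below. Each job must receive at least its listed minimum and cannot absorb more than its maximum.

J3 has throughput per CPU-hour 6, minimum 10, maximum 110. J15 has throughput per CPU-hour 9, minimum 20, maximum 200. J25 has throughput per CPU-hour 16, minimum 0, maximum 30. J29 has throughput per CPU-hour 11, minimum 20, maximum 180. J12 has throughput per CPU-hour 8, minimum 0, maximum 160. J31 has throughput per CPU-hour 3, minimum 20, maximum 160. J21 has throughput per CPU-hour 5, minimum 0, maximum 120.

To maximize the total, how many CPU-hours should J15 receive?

80

Meeting every minimum uses 10+20+0+20+0+20+0 = 70 CPU-hours, leaving 250.
Rank by throughput per CPU-hour: J25 16 > J29 11 > J15 9 > J12 8 > J3 6 > J21 5 > J31 3.
J25 takes 30 more to reach its cap of 30 — 220 left.
J29 takes 160 more to reach its cap of 180 — 60 left.
Only 60 left; J15 takes them to reach 80.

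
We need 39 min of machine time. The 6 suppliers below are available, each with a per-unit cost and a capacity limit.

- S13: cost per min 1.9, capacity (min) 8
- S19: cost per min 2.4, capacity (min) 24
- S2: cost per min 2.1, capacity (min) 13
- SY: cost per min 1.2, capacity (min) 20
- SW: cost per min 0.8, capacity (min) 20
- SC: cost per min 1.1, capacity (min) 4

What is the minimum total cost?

38.4

Use suppliers in increasing cost order.
SW at 0.8: take all 20 min → 19 still needed.
Take 4 from SC at 1.1 → need 15 more.
SY at 1.2: take 15 of its 20 → requirement met.
S13, S2, S19: unused.
Cost = 20×0.8 + 4×1.1 + 15×1.2 = 38.4.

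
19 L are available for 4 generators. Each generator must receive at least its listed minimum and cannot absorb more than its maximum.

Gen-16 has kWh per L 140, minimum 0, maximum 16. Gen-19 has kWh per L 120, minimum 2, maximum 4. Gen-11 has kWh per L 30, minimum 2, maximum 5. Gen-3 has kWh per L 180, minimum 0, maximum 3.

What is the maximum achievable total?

Meeting every minimum uses 0+2+2+0 = 4 L, leaving 15.
Order the generators by kWh per L: Gen-3 180 > Gen-16 140 > Gen-19 120 > Gen-11 30.
Give Gen-3 3 more to hit its cap of 3 — 12 left.
Gen-16: +12 (room for 16) → 12. Pool exhausted.
Total = 140×12 + 120×2 + 30×2 + 180×3 = 2520.

2520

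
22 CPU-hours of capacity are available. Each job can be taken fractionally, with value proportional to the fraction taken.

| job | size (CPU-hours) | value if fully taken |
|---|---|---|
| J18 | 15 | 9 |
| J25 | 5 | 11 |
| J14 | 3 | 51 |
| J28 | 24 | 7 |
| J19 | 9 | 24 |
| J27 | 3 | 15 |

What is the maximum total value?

102.2

Sort by value density: J14 51/3≈17, J27 15/3≈5, J19 24/9≈2.67, J25 11/5≈2.2, J18 9/15≈0.6, J28 7/24≈0.292.
Take all of J14 (3 CPU-hours, value 51) — 19 CPU-hours left.
Take all of J27 (3 CPU-hours, value 15) — 16 CPU-hours left.
Take all of J19 (9 CPU-hours, value 24) — 7 CPU-hours left.
All 5 CPU-hours of J25 fit (value 11) — 2 remain.
2 CPU-hours left: a 2/15 share of J18 gives 9×2/15 = 1.2.
Total value = 102.2.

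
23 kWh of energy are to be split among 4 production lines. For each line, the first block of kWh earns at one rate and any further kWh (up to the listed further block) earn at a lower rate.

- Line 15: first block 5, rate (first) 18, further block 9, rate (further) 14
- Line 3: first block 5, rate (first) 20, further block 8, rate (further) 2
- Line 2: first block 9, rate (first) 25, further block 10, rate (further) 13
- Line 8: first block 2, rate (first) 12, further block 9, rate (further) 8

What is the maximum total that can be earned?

Order all 8 blocks by rate: Line 2/T1 25 > Line 3/T1 20 > Line 15/T1 18 > Line 15/T2 14 > Line 2/T2 13 > Line 8/T1 12 > Line 8/T2 8 > Line 3/T2 2.
Line 2/T1 (25): +9 ; 14 left.
Fill Line 3 T1 block (5 at 20) ; 9 left.
Line 15/T1 (18): +5 ; 4 left.
Line 15/T2: +4 of 9 at 14; pool empty.
Total = 25×9 + 20×5 + 18×5 + 14×4 = 471.

471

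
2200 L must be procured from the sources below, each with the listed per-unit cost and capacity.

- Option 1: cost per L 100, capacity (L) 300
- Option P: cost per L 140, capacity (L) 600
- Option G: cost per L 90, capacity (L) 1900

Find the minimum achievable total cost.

Fill from the cheapest source first.
Option G at 90: take all 1900 L — 300 still needed.
Take 300 from Option 1 at 100 — need 0 more.
Option P: unused.
Cost = 1900×90 + 300×100 = 201000.

201000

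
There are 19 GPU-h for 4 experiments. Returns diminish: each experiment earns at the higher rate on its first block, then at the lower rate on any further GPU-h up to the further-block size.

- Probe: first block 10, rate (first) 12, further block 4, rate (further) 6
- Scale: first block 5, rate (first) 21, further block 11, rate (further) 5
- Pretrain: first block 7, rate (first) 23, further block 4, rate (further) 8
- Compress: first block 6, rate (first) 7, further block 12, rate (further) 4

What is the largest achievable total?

Order all 8 blocks by rate: Pretrain/first 23 > Scale/first 21 > Probe/first 12 > Pretrain/second 8 > Compress/first 7 > Probe/second 6 > Scale/second 5 > Compress/second 4.
Pretrain first at 23: fill all 7 — 12 left.
Scale first at 21: fill all 5 — 7 left.
7 remain; put them into Probe first at 12.
Total = 23×7 + 21×5 + 12×7 = 350.

350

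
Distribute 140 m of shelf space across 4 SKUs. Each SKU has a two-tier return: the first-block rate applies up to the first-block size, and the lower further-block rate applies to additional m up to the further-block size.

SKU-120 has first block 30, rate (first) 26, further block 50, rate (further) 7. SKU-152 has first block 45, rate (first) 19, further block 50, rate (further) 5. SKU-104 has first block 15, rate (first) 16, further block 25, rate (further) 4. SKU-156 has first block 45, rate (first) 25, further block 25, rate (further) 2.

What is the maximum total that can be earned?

3035

Rank every tier by rate: SKU-120/T1 26 > SKU-156/T1 25 > SKU-152/T1 19 > SKU-104/T1 16 > SKU-120/T2 7 > SKU-152/T2 5 > SKU-104/T2 4 > SKU-156/T2 2.
Fill SKU-120 T1 block (30 at 26) ; 110 left.
SKU-156 T1 at 25: fill all 45 ; 65 left.
SKU-152/T1 (19): +45 ; 20 left.
SKU-104/T1 (16): +15 ; 5 left.
SKU-120 T2 at 7: only 5 left, fill 5.
Total = 26×30 + 25×45 + 19×45 + 16×15 + 7×5 = 3035.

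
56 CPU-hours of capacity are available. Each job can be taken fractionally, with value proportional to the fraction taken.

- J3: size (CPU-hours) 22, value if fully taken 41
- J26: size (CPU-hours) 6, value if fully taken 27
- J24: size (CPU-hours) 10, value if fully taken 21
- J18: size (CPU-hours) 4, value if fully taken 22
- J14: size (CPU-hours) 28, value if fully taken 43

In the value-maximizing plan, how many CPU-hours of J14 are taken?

14

Best value per unit of size first: J18 22/4≈5.5, J26 27/6≈4.5, J24 21/10≈2.1, J3 41/22≈1.86, J14 43/28≈1.54.
J18: take in full, 4 CPU-hours for value 22 ; 52 left.
J26: take in full, 6 CPU-hours for value 27 ; 46 left.
J24: take in full, 10 CPU-hours for value 21 ; 36 left.
Take all of J3 (22 CPU-hours, value 41) ; 14 CPU-hours left.
Only 14 CPU-hours remain; take 14/28 of J14 for value 43×14/28 = 21.5.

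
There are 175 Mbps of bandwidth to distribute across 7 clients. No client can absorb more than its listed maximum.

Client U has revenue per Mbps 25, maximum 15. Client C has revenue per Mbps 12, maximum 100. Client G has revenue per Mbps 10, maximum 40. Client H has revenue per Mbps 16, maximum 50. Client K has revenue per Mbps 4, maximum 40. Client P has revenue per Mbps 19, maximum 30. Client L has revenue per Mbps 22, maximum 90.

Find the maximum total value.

Rank by revenue per Mbps: Client U 25 > Client L 22 > Client P 19 > Client H 16 > Client C 12 > Client G 10 > Client K 4.
Give Client U 15 to hit its cap of 15 → 160 left.
Client L: +90 to 90 (cap) → 70 left.
Client P takes 30 to reach its cap of 30 → 40 left.
Client H: +40 (room for 50) → 40. Pool exhausted.
Total = 25×15 + 16×40 + 19×30 + 22×90 = 3565.

3565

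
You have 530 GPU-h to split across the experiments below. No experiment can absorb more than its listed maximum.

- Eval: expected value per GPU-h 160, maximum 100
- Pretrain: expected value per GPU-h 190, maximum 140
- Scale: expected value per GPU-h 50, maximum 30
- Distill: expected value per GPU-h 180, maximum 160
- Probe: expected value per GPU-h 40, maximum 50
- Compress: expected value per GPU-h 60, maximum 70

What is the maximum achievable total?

78300

Rank by expected value per GPU-h: Pretrain 190 > Distill 180 > Eval 160 > Compress 60 > Scale 50 > Probe 40.
Pretrain takes 140 to reach its cap of 140 — 390 left.
Distill: +160 to 160 (cap) — 230 left.
Eval takes 100 to reach its cap of 100 — 130 left.
Compress: +70 to 70 (cap) — 60 left.
Give Scale 30 to hit its cap of 30 — 30 left.
Probe: +30 (room for 50) → 30. Pool exhausted.
Total = 160×100 + 190×140 + 50×30 + 180×160 + 40×30 + 60×70 = 78300.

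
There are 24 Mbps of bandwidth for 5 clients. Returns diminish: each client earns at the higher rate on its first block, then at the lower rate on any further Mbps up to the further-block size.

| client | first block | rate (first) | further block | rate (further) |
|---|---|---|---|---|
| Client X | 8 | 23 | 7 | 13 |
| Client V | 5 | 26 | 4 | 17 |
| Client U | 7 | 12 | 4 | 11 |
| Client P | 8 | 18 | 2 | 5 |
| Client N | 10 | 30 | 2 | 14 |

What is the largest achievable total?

Order all 10 blocks by rate: Client N/T1 30 > Client V/T1 26 > Client X/T1 23 > Client P/T1 18 > Client V/T2 17 > Client N/T2 14 > Client X/T2 13 > Client U/T1 12 > Client U/T2 11 > Client P/T2 5.
Fill Client N T1 block (10 at 30) ; 14 left.
Fill Client V T1 block (5 at 26) ; 9 left.
Client X T1 at 23: fill all 8 ; 1 left.
Client P T1 at 18: only 1 left, fill 1.
Total = 30×10 + 26×5 + 23×8 + 18×1 = 632.

632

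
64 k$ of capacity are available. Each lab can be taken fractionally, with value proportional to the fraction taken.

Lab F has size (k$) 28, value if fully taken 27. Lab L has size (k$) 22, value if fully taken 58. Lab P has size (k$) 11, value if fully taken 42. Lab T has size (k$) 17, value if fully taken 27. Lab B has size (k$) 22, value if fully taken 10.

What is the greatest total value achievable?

140.5

Rank by value-to-size ratio: Lab P 42/11≈3.82, Lab L 58/22≈2.64, Lab T 27/17≈1.59, Lab F 27/28≈0.964, Lab B 10/22≈0.455.
All 11 k$ of Lab P fit (value 42) ; 53 remain.
All 22 k$ of Lab L fit (value 58) ; 31 remain.
Lab T: take in full, 17 k$ for value 27 ; 14 left.
14 k$ left: a 14/28 share of Lab F gives 27×14/28 = 13.5.
Total value = 140.5.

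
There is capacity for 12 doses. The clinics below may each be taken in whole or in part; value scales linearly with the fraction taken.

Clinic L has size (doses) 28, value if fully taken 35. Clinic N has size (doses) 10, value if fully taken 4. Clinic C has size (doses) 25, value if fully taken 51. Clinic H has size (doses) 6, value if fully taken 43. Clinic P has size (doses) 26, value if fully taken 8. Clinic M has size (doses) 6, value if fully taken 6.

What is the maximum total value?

Sort by value density: Clinic H 43/6≈7.17, Clinic C 51/25≈2.04, Clinic L 35/28≈1.25, Clinic M 6/6≈1, Clinic N 4/10≈0.4, Clinic P 8/26≈0.308.
Clinic H: take in full, 6 doses for value 43 ; 6 left.
Only 6 doses remain; take 6/25 of Clinic C for value 51×6/25 = 12.24.
Total value = 55.24.

55.24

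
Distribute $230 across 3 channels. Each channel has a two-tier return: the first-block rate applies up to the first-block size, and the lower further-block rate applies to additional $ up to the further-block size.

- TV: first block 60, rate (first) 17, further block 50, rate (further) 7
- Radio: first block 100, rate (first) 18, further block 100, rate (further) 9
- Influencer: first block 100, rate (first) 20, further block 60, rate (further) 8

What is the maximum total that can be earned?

Order all 6 blocks by rate: Influencer/T1 20 > Radio/T1 18 > TV/T1 17 > Radio/T2 9 > Influencer/T2 8 > TV/T2 7.
Fill Influencer T1 block (100 at 20) — 130 left.
Fill Radio T1 block (100 at 18) — 30 left.
TV/T1: +30 of 60 at 17; pool empty.
Total = 20×100 + 18×100 + 17×30 = 4310.

4310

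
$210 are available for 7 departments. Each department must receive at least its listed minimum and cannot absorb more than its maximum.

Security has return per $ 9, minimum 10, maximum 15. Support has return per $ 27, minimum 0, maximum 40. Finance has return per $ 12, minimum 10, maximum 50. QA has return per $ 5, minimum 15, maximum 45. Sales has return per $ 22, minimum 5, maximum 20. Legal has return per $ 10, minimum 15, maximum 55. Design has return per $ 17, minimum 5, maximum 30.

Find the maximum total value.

3245

Meeting every minimum uses 10+0+10+15+5+15+5 = 60 $, leaving 150.
Rank by return per $: Support 27 > Sales 22 > Design 17 > Finance 12 > Legal 10 > Security 9 > QA 5.
Give Support 40 more to hit its cap of 40 → 110 left.
Give Sales 15 more to hit its cap of 20 → 95 left.
Design takes 25 more to reach its cap of 30 → 70 left.
Give Finance 40 more to hit its cap of 50 → 30 left.
Legal has room for 40 more but only 30 remain, so it gets 45.
Total = 9×10 + 27×40 + 12×50 + 5×15 + 22×20 + 10×45 + 17×30 = 3245.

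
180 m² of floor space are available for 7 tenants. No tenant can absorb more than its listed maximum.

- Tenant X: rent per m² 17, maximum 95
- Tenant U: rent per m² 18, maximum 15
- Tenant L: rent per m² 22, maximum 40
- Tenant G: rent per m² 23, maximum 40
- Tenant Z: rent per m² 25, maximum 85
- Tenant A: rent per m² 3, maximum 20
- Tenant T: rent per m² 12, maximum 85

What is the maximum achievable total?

Highest rent per m² first: Tenant Z 25 > Tenant G 23 > Tenant L 22 > Tenant U 18 > Tenant X 17 > Tenant T 12 > Tenant A 3.
Tenant Z: +85 to 85 (cap) ; 95 left.
Tenant G takes 40 to reach its cap of 40 ; 55 left.
Give Tenant L 40 to hit its cap of 40 ; 15 left.
Tenant U takes 15 to reach its cap of 15 ; 0 left.
Total = 18×15 + 22×40 + 23×40 + 25×85 = 4195.

4195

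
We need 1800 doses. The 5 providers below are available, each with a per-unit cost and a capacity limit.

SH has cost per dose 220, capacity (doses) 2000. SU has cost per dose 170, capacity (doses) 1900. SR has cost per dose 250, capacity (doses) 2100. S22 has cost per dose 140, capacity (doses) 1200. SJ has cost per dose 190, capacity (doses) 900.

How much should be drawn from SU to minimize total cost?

Cheapest first:
Take 1200 from S22 at 140 ; need 600 more.
Take 600 from SU at 170 to finish.
SJ, SH, SR: unused.

600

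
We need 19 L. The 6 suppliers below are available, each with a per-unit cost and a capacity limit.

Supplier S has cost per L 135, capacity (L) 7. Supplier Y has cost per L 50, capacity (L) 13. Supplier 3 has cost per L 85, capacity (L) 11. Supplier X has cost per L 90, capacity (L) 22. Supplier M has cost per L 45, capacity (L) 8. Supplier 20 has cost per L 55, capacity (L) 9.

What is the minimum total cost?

910

Use suppliers in increasing cost order.
Supplier M (45): use full 8 → 11 L to go.
Take 11 from Supplier Y at 50 to finish.
Supplier 20, Supplier 3, Supplier X, Supplier S: unused.
Cost = 8×45 + 11×50 = 910.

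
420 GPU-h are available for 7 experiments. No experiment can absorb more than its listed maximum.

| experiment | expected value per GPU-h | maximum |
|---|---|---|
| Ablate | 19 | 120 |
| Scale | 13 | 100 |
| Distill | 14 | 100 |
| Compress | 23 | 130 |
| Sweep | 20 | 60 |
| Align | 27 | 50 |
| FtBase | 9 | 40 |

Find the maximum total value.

8660

Rank by expected value per GPU-h: Align 27 > Compress 23 > Sweep 20 > Ablate 19 > Distill 14 > Scale 13 > FtBase 9.
Align: +50 to 50 (cap) ; 370 left.
Compress: +130 to 130 (cap) ; 240 left.
Sweep takes 60 to reach its cap of 60 ; 180 left.
Give Ablate 120 to hit its cap of 120 ; 60 left.
Distill has room for 100 but only 60 remain, so it gets 60.
Total = 19×120 + 14×60 + 23×130 + 20×60 + 27×50 = 8660.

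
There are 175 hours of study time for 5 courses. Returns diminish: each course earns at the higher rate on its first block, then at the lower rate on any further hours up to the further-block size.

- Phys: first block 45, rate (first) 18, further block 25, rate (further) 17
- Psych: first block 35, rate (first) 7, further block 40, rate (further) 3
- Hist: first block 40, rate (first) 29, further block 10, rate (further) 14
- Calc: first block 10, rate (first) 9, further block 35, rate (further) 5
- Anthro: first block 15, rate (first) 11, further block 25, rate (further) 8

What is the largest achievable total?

Rank every tier by rate: Hist/T1 29 > Phys/T1 18 > Phys/T2 17 > Hist/T2 14 > Anthro/T1 11 > Calc/T1 9 > Anthro/T2 8 > Psych/T1 7 > Calc/T2 5 > Psych/T2 3.
Hist/T1 (29): +40 — 135 left.
Phys/T1 (18): +45 — 90 left.
Phys/T2 (17): +25 — 65 left.
Fill Hist T2 block (10 at 14) — 55 left.
Fill Anthro T1 block (15 at 11) — 40 left.
Fill Calc T1 block (10 at 9) — 30 left.
Fill Anthro T2 block (25 at 8) — 5 left.
Psych T1 at 7: only 5 left, fill 5.
Total = 29×40 + 18×45 + 17×25 + 14×10 + 11×15 + 9×10 + 8×25 + 7×5 = 3025.

3025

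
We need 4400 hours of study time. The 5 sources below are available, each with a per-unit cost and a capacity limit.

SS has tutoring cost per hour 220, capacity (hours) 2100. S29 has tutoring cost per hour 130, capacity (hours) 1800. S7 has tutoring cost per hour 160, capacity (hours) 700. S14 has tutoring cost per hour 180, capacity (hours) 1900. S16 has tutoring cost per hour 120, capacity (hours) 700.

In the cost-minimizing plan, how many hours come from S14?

Use sources in increasing cost order.
S16 (120): use full 700 → 3700 hours to go.
S29 at 130: take all 1800 hours → 1900 still needed.
S7 (160): use full 700 → 1200 hours to go.
S14 at 180: take 1200 of its 1900 → requirement met.
SS: unused.

1200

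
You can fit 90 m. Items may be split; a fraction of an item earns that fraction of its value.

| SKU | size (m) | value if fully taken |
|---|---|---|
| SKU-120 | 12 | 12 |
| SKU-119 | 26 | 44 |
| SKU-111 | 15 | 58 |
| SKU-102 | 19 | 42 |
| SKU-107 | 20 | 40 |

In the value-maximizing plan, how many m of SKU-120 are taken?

Sort by value density: SKU-111 58/15≈3.87, SKU-102 42/19≈2.21, SKU-107 40/20≈2, SKU-119 44/26≈1.69, SKU-120 12/12≈1.
SKU-111: take in full, 15 m for value 58 ; 75 left.
Take all of SKU-102 (19 m, value 42) ; 56 m left.
All 20 m of SKU-107 fit (value 40) ; 36 remain.
All 26 m of SKU-119 fit (value 44) ; 10 remain.
10 m left: a 10/12 share of SKU-120 gives 12×10/12 = 10.

10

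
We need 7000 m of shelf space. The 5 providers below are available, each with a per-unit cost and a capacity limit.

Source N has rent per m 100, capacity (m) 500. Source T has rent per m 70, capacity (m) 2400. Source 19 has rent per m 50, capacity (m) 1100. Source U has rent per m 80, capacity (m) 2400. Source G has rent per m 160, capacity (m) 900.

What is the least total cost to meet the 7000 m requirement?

561000

Fill from the cheapest provider first.
Source 19 (50): use full 1100 — 5900 m to go.
Source T at 70: take all 2400 m — 3500 still needed.
Source U at 80: take all 2400 m — 1100 still needed.
Source N at 100: take all 500 m — 600 still needed.
Source G (160): take the remaining 600 — done.
Cost = 1100×50 + 2400×70 + 2400×80 + 500×100 + 600×160 = 561000.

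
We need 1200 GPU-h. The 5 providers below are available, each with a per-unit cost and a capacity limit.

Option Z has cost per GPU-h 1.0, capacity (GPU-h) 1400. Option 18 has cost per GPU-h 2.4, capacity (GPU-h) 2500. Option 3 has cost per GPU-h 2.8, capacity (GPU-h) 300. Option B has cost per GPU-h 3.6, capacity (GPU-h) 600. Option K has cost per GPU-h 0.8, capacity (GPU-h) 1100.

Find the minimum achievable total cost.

980

Cheapest first:
Option K (0.8): use full 1100 ; 100 GPU-h to go.
Option Z (1.0): take the remaining 100 ; done.
Option 18, Option 3, Option B: unused.
Cost = 1100×0.8 + 100×1.0 = 980.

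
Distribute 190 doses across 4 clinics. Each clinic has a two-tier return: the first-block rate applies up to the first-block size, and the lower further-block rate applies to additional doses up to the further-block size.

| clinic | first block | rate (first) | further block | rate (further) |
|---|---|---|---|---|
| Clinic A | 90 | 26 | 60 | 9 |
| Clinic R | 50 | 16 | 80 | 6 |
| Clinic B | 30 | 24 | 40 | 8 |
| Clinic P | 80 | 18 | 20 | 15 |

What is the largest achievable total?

4320

Rank every tier by rate: Clinic A/T1 26 > Clinic B/T1 24 > Clinic P/T1 18 > Clinic R/T1 16 > Clinic P/T2 15 > Clinic A/T2 9 > Clinic B/T2 8 > Clinic R/T2 6.
Clinic A/T1 (26): +90 ; 100 left.
Clinic B/T1 (24): +30 ; 70 left.
Clinic P/T1: +70 of 80 at 18; pool empty.
Total = 26×90 + 24×30 + 18×70 = 4320.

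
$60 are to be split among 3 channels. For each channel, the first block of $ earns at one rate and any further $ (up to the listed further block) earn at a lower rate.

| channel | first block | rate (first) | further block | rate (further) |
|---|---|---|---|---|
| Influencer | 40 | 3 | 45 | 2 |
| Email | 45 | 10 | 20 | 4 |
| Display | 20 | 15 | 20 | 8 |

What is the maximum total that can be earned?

700

Order all 6 blocks by rate: Display/tier1 15 > Email/tier1 10 > Display/tier2 8 > Email/tier2 4 > Influencer/tier1 3 > Influencer/tier2 2.
Display/tier1 (15): +20 ; 40 left.
Email tier1 at 10: only 40 left, fill 40.
Total = 15×20 + 10×40 = 700.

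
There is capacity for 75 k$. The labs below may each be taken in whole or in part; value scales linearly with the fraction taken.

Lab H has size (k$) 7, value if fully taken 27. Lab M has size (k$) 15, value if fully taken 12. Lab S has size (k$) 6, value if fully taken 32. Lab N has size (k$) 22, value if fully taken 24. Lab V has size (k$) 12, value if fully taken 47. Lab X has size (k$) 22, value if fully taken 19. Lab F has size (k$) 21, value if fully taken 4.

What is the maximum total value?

153.8

Rank by value-to-size ratio: Lab S 32/6≈5.33, Lab V 47/12≈3.92, Lab H 27/7≈3.86, Lab N 24/22≈1.09, Lab X 19/22≈0.864, Lab M 12/15≈0.8, Lab F 4/21≈0.19.
All 6 k$ of Lab S fit (value 32) → 69 remain.
All 12 k$ of Lab V fit (value 47) → 57 remain.
Lab H: take in full, 7 k$ for value 27 → 50 left.
Take all of Lab N (22 k$, value 24) → 28 k$ left.
Lab X: take in full, 22 k$ for value 19 → 6 left.
Fill the last 6 k$ with part of Lab M: 6/15 of it earns 4.8.
Total value = 153.8.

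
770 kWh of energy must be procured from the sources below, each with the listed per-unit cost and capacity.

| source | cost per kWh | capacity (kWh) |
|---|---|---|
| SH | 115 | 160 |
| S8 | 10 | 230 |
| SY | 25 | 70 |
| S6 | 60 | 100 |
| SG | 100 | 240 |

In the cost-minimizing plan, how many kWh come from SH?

130

Fill from the cheapest source first.
S8 (10): use full 230 — 540 kWh to go.
SY (25): use full 70 — 470 kWh to go.
Take 100 from S6 at 60 — need 370 more.
SG (100): use full 240 — 130 kWh to go.
Take 130 from SH at 115 to finish.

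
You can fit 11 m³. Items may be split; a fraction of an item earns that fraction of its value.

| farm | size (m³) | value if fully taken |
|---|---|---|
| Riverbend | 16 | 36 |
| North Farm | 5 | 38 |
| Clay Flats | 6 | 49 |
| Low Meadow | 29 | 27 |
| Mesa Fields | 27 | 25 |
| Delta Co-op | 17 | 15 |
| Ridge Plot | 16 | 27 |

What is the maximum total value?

87

Rank by value-to-size ratio: Clay Flats 49/6≈8.17, North Farm 38/5≈7.6, Riverbend 36/16≈2.25, Ridge Plot 27/16≈1.69, Low Meadow 27/29≈0.931, Mesa Fields 25/27≈0.926, Delta Co-op 15/17≈0.882.
All 6 m³ of Clay Flats fit (value 49) — 5 remain.
North Farm: take in full, 5 m³ for value 38 — 0 left.
Total value = 87.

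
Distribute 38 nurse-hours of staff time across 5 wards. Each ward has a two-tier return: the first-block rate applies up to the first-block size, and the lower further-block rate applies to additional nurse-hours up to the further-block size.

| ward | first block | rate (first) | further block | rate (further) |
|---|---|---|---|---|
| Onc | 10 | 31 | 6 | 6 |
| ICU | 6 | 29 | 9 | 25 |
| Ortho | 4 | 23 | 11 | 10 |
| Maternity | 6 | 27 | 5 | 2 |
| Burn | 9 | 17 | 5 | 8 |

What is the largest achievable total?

1014

Order all 10 blocks by rate: Onc/T1 31 > ICU/T1 29 > Maternity/T1 27 > ICU/T2 25 > Ortho/T1 23 > Burn/T1 17 > Ortho/T2 10 > Burn/T2 8 > Onc/T2 6 > Maternity/T2 2.
Onc/T1 (31): +10 → 28 left.
ICU/T1 (29): +6 → 22 left.
Fill Maternity T1 block (6 at 27) → 16 left.
ICU T2 at 25: fill all 9 → 7 left.
Ortho T1 at 23: fill all 4 → 3 left.
3 remain; put them into Burn T1 at 17.
Total = 31×10 + 29×6 + 27×6 + 25×9 + 23×4 + 17×3 = 1014.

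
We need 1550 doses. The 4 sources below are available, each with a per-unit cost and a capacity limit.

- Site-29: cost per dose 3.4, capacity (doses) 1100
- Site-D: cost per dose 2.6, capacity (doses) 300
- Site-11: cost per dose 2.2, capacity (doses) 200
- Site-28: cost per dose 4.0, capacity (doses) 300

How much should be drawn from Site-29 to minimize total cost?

Fill from the cheapest source first.
Site-11 at 2.2: take all 200 doses ; 1350 still needed.
Take 300 from Site-D at 2.6 ; need 1050 more.
Site-29 at 3.4: take 1050 of its 1100 ; requirement met.
Site-28: unused.

1050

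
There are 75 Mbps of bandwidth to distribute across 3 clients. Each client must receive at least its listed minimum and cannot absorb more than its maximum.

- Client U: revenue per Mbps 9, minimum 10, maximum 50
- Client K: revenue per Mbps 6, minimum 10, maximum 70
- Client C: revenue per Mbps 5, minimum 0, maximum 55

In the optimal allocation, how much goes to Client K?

25

Meeting every minimum uses 10+10+0 = 20 Mbps, leaving 55.
Rank by revenue per Mbps: Client U 9 > Client K 6 > Client C 5.
Client U: +40 to 50 (cap) — 15 left.
Only 15 left; Client K takes them to reach 25.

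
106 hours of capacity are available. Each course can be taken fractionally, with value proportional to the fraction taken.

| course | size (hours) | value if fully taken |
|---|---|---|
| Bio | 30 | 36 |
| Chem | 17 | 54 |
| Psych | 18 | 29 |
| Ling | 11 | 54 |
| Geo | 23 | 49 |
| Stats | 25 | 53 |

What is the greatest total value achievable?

Sort by value density: Ling 54/11≈4.91, Chem 54/17≈3.18, Geo 49/23≈2.13, Stats 53/25≈2.12, Psych 29/18≈1.61, Bio 36/30≈1.2.
Take all of Ling (11 hours, value 54) — 95 hours left.
Take all of Chem (17 hours, value 54) — 78 hours left.
All 23 hours of Geo fit (value 49) — 55 remain.
Take all of Stats (25 hours, value 53) — 30 hours left.
Take all of Psych (18 hours, value 29) — 12 hours left.
Only 12 hours remain; take 12/30 of Bio for value 36×12/30 = 14.4.
Total value = 253.4.

253.4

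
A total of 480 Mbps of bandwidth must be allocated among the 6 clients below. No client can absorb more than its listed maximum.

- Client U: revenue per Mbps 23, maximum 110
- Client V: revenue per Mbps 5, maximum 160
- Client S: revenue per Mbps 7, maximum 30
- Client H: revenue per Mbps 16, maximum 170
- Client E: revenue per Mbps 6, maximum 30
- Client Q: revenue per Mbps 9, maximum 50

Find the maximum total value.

Rank by revenue per Mbps: Client U 23 > Client H 16 > Client Q 9 > Client S 7 > Client E 6 > Client V 5.
Client U takes 110 to reach its cap of 110 — 370 left.
Client H: +170 to 170 (cap) — 200 left.
Client Q takes 50 to reach its cap of 50 — 150 left.
Give Client S 30 to hit its cap of 30 — 120 left.
Client E takes 30 to reach its cap of 30 — 90 left.
Client V: +90 (room for 160) → 90. Pool exhausted.
Total = 23×110 + 5×90 + 7×30 + 16×170 + 6×30 + 9×50 = 6540.

6540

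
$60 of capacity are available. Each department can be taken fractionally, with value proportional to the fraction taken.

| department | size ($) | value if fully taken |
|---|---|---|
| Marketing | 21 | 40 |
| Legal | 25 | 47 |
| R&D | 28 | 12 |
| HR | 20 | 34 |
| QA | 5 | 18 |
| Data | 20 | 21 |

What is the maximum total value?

Rank by value-to-size ratio: QA 18/5≈3.6, Marketing 40/21≈1.9, Legal 47/25≈1.88, HR 34/20≈1.7, Data 21/20≈1.05, R&D 12/28≈0.429.
QA: take in full, 5 $ for value 18 ; 55 left.
All 21 $ of Marketing fit (value 40) ; 34 remain.
All 25 $ of Legal fit (value 47) ; 9 remain.
9 $ left: a 9/20 share of HR gives 34×9/20 = 15.3.
Total value = 120.3.

120.3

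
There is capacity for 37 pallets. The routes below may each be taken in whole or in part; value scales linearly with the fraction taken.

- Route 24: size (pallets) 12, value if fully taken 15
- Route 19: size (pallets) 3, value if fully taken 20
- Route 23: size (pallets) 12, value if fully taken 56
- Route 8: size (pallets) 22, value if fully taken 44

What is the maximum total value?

120

Best value per unit of size first: Route 19 20/3≈6.67, Route 23 56/12≈4.67, Route 8 44/22≈2, Route 24 15/12≈1.25.
All 3 pallets of Route 19 fit (value 20) — 34 remain.
All 12 pallets of Route 23 fit (value 56) — 22 remain.
All 22 pallets of Route 8 fit (value 44) — 0 remain.
Total value = 120.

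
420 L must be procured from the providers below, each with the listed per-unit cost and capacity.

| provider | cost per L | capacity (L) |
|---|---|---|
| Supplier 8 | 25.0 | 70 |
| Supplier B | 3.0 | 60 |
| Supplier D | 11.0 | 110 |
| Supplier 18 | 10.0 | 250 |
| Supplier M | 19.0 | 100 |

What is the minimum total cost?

3890

Fill from the cheapest provider first.
Take 60 from Supplier B at 3.0 → need 360 more.
Supplier 18 (10.0): use full 250 → 110 L to go.
Supplier D at 11.0: take all 110 L → 0 still needed.
Supplier M, Supplier 8: unused.
Cost = 60×3.0 + 250×10.0 + 110×11.0 = 3890.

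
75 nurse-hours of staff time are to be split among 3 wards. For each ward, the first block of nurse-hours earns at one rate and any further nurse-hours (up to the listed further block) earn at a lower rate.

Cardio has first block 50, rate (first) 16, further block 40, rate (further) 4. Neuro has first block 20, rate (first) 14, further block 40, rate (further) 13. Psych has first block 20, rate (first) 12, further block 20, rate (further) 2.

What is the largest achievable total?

1145

Rank every tier by rate: Cardio/tier1 16 > Neuro/tier1 14 > Neuro/tier2 13 > Psych/tier1 12 > Cardio/tier2 4 > Psych/tier2 2.
Cardio/tier1 (16): +50 → 25 left.
Neuro/tier1 (14): +20 → 5 left.
Neuro/tier2: +5 of 40 at 13; pool empty.
Total = 16×50 + 14×20 + 13×5 = 1145.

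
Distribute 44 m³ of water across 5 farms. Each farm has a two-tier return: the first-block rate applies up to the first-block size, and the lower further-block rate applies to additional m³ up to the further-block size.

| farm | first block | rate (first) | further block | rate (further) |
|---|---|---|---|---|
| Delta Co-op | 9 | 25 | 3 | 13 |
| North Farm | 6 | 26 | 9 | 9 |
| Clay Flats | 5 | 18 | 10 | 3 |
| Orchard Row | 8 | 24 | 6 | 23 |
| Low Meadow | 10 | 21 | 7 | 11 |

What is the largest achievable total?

Order all 10 blocks by rate: North Farm/first 26 > Delta Co-op/first 25 > Orchard Row/first 24 > Orchard Row/second 23 > Low Meadow/first 21 > Clay Flats/first 18 > Delta Co-op/second 13 > Low Meadow/second 11 > North Farm/second 9 > Clay Flats/second 3.
North Farm first at 26: fill all 6 — 38 left.
Fill Delta Co-op first block (9 at 25) — 29 left.
Orchard Row/first (24): +8 — 21 left.
Orchard Row/second (23): +6 — 15 left.
Low Meadow/first (21): +10 — 5 left.
Clay Flats first at 18: fill all 5 — 0 left.
Total = 26×6 + 25×9 + 24×8 + 23×6 + 21×10 + 18×5 = 1011.

1011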